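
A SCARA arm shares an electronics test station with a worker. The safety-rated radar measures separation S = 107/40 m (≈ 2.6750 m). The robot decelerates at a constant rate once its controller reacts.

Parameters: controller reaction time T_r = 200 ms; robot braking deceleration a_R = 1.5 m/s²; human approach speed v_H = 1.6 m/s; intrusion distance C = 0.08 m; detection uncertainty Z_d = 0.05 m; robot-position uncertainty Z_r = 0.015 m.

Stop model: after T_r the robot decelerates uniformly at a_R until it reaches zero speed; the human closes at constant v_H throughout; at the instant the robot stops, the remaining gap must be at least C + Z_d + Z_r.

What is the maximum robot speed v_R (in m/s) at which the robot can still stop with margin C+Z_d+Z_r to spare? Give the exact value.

v_R_max = 13/10 m/s = 1.3000 m/s

at the boundary: (1/3)·v² + (19/15)·v + (-221/100) = 0
  disc = (19/15)² − 4·(1/3)·(-221/100) = 1024/225 ; √disc = 32/15
  v_R = (−(19/15) + 32/15) / (2·(1/3)) = 13/10 m/s
check:
stop time T_s = (13/10)/(3/2) = 0.8667 s
robot in T_r: 1.3000·0.2000 = 0.2600 m
robot under decel: 1.3000²/(2·1.5000) = 0.5633 m
person approaches 1.6000·(0.2000+0.8667) = 1.7067 m
residual clearance needed = 0.0800+0.0500+0.0150 = 0.1450 m
sum ≈ 0.2600+0.5633+1.7067+0.1450 ≈ 2.6750 m = S ✓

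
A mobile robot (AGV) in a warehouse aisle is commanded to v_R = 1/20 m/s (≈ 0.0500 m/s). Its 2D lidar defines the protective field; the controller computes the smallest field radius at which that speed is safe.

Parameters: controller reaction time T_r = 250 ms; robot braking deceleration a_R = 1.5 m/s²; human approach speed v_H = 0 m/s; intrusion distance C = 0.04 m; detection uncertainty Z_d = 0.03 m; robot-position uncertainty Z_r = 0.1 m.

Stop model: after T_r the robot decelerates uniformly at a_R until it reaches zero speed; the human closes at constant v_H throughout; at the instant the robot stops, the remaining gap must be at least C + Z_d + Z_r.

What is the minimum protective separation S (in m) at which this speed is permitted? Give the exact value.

S_min = 11/60 m = 0.1833 m

T_s = v_R/a_R = (1/20)/(3/2) = 0.0333 s
robot in T_r: 0.0500·0.2500 = 0.0125 m
robot under decel: 0.0500²/(2·1.5000) = 0.0008 m
human closes 0.0000·0.2833 = 0.0000 m
residual clearance needed = 0.0400+0.0300+0.1000 = 0.1700 m
S_min ≈ 0.0125+0.0008+0.0000+0.1700  ⇒  S_min = 11/60 m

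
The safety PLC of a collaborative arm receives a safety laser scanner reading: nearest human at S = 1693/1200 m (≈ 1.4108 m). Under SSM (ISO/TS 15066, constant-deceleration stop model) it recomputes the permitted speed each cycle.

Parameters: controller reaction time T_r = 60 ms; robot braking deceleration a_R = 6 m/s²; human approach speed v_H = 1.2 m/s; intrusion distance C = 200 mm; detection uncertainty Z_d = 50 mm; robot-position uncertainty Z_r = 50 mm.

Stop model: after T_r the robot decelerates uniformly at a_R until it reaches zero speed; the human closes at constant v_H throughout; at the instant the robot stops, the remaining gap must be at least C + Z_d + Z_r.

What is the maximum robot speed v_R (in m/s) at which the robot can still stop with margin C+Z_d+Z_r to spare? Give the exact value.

at the boundary: (1/12)·v² + (13/50)·v + (-6233/6000) = 0
  disc = (13/50)² − 4·(1/12)·(-6233/6000) = 37249/90000 ; √disc = 193/300
  v_R = (−(13/50) + 193/300) / (2·(1/12)) = 23/10 m/s
check:
braking lasts T_s = (23/10)/6 = 0.3833 s
robot covers v_R·T_r = 2.3000·0.0600 = 0.1380 m before braking
robot under decel: 2.3000²/(2·6.0000) = 0.4408 m
human closes 1.2000·0.4433 = 0.5320 m
margins: 0.2000+0.0500+0.0500 = 0.3000 m
sum ≈ 0.1380+0.4408+0.5320+0.3000 ≈ 1.4108 m = S ✓

v_R_max = 23/10 m/s = 2.3000 m/s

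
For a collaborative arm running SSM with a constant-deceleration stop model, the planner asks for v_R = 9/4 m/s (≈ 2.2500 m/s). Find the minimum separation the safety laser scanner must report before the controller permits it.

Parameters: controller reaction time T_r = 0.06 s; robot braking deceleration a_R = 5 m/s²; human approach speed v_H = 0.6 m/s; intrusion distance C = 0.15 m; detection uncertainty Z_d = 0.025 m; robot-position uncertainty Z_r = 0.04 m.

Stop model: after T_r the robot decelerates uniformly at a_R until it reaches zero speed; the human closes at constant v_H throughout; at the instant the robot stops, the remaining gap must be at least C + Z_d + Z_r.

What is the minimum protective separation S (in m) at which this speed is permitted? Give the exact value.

stop time T_s = (9/4)/5 = 0.4500 s
robot covers v_R·T_r = 2.2500·0.0600 = 0.1350 m before braking
braking distance = 2.2500²/(2·5.0000) = 0.5062 m
person approaches 0.6000·(0.0600+0.4500) = 0.3060 m
C+Z_d+Z_r = 0.1500+0.0250+0.0400 = 0.2150 m
S_min ≈ 0.1350+0.5062+0.3060+0.2150  ⇒  S_min = 4649/4000 m

S_min = 4649/4000 m = 1.1623 m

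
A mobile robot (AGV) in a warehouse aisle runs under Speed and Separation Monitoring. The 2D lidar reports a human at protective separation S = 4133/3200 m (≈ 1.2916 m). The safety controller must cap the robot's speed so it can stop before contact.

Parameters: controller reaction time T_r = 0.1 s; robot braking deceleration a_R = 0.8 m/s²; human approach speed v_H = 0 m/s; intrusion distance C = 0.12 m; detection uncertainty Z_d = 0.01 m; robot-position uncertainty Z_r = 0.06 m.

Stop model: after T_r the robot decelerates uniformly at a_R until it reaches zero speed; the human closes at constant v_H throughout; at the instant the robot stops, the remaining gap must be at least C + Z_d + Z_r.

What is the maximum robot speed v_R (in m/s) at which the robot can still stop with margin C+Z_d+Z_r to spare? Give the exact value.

collect terms ⇒ (5/8)·v_R² + (1/10)·v_R + (-141/128) = 0
  disc = (1/10)² − 4·(5/8)·(-141/128) = 17689/6400 ; √disc = 133/80
  v_R = (−(1/10) + 133/80) / (2·(5/8)) = 5/4 m/s
check:
braking lasts T_s = (5/4)/(4/5) = 1.5625 s
robot in T_r: 1.2500·0.1000 = 0.1250 m
robot covers 1.2500·1.5625 − ½·0.8000·1.5625² = 0.9766 m while stopping
person approaches 0.0000·(0.1000+1.5625) = 0.0000 m
C+Z_d+Z_r = 0.1200+0.0100+0.0600 = 0.1900 m
sum ≈ 0.1250+0.9766+0.0000+0.1900 ≈ 1.2916 m = S ✓

v_R_max = 5/4 m/s = 1.2500 m/s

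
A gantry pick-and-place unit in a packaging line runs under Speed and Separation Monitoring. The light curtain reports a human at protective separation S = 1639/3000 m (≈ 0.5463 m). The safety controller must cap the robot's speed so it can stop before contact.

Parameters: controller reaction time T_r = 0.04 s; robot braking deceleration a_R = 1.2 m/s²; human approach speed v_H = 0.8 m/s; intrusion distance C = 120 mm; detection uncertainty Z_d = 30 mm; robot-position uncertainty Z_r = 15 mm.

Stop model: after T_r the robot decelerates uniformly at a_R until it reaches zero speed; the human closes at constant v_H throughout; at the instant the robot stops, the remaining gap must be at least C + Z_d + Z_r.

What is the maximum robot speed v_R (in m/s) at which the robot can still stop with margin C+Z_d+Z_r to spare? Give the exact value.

v_R_max = 2/5 m/s = 0.4000 m/s

collect terms ⇒ (5/12)·v_R² + (53/75)·v_R + (-131/375) = 0
  disc = (53/75)² − 4·(5/12)·(-131/375) = 676/625 ; √disc = 26/25
  v_R = (−(53/75) + 26/25) / (2·(5/12)) = 2/5 m/s
check:
stop time T_s = (2/5)/(6/5) = 0.3333 s
robot in T_r: 0.4000·0.0400 = 0.0160 m
robot covers 0.4000·0.3333 − ½·1.2000·0.3333² = 0.0667 m while stopping
human over T_r+T_s: 0.8000·(0.0400+0.3333) = 0.2987 m
C+Z_d+Z_r = 0.1200+0.0300+0.0150 = 0.1650 m
sum ≈ 0.0160+0.0667+0.2987+0.1650 ≈ 0.5463 m = S ✓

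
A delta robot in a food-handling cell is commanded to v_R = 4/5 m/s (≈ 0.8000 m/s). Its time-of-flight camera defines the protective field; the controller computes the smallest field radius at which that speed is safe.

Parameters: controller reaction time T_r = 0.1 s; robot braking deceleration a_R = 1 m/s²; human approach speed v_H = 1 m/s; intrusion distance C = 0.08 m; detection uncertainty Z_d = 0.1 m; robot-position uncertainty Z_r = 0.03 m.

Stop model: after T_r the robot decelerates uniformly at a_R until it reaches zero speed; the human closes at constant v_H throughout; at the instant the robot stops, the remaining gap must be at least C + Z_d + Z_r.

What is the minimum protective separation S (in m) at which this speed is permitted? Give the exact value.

S_min = 151/100 m = 1.5100 m

braking lasts T_s = (4/5)/1 = 0.8000 s
robot in T_r: 0.8000·0.1000 = 0.0800 m
robot covers 0.8000·0.8000 − ½·1.0000·0.8000² = 0.3200 m while stopping
person approaches 1.0000·(0.1000+0.8000) = 0.9000 m
C+Z_d+Z_r = 0.0800+0.1000+0.0300 = 0.2100 m
S_min ≈ 0.0800+0.3200+0.9000+0.2100  ⇒  S_min = 151/100 m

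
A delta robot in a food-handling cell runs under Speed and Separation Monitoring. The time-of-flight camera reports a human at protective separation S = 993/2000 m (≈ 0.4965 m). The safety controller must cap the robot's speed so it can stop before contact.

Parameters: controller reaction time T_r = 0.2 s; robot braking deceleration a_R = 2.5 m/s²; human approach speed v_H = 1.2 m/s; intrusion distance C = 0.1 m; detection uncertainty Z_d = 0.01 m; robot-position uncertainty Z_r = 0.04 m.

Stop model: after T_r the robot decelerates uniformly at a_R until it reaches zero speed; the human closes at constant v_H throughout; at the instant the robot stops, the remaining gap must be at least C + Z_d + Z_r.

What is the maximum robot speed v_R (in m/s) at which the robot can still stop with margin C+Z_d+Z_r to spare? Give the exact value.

at the boundary: (1/5)·v² + (17/25)·v + (-213/2000) = 0
  disc = (17/25)² − 4·(1/5)·(-213/2000) = 1369/2500 ; √disc = 37/50
  v_R = (−(17/25) + 37/50) / (2·(1/5)) = 3/20 m/s
check:
braking lasts T_s = (3/20)/(5/2) = 0.0600 s
reaction-phase robot travel = 0.1500·0.2000 = 0.0300 m
robot under decel: 0.1500²/(2·2.5000) = 0.0045 m
human over T_r+T_s: 1.2000·(0.2000+0.0600) = 0.3120 m
residual clearance needed = 0.1000+0.0100+0.0400 = 0.1500 m
sum ≈ 0.0300+0.0045+0.3120+0.1500 ≈ 0.4965 m = S ✓

v_R_max = 3/20 m/s = 0.1500 m/s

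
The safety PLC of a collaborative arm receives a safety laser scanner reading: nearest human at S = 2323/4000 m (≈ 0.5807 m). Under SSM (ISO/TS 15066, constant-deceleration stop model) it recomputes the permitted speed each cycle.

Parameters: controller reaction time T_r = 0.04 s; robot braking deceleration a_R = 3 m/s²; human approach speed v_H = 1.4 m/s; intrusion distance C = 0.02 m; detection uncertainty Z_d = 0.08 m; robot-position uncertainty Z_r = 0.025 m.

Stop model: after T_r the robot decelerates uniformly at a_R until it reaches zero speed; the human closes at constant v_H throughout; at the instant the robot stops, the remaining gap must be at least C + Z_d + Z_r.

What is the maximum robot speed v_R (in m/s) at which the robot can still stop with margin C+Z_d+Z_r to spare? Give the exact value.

v_R_max = 13/20 m/s = 0.6500 m/s

quadratic (1/6)·v² + (38/75)·v + (-1599/4000) = 0
  disc = (38/75)² − 4·(1/6)·(-1599/4000) = 47089/90000 ; √disc = 217/300
  v_R = (−(38/75) + 217/300) / (2·(1/6)) = 13/20 m/s
check:
stop time T_s = (13/20)/3 = 0.2167 s
robot in T_r: 0.6500·0.0400 = 0.0260 m
robot under decel: 0.6500²/(2·3.0000) = 0.0704 m
human over T_r+T_s: 1.4000·(0.0400+0.2167) = 0.3593 m
residual clearance needed = 0.0200+0.0800+0.0250 = 0.1250 m
sum ≈ 0.0260+0.0704+0.3593+0.1250 ≈ 0.5807 m = S ✓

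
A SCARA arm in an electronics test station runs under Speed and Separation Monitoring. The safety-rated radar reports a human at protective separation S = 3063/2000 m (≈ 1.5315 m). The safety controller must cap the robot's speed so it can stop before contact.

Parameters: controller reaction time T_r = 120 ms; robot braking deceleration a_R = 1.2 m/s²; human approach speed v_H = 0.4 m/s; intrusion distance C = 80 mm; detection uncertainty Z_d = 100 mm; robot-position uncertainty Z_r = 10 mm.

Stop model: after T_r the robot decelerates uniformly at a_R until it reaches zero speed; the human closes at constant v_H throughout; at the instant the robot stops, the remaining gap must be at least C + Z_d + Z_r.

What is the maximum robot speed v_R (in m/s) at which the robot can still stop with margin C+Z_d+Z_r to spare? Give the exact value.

at the boundary: (5/12)·v² + (34/75)·v + (-2587/2000) = 0
  disc = (34/75)² − 4·(5/12)·(-2587/2000) = 212521/90000 ; √disc = 461/300
  v_R = (−(34/75) + 461/300) / (2·(5/12)) = 13/10 m/s
check:
stop time T_s = (13/10)/(6/5) = 1.0833 s
robot covers v_R·T_r = 1.3000·0.1200 = 0.1560 m before braking
braking distance = 1.3000²/(2·1.2000) = 0.7042 m
human over T_r+T_s: 0.4000·(0.1200+1.0833) = 0.4813 m
residual clearance needed = 0.0800+0.1000+0.0100 = 0.1900 m
sum ≈ 0.1560+0.7042+0.4813+0.1900 ≈ 1.5315 m = S ✓

v_R_max = 13/10 m/s = 1.3000 m/s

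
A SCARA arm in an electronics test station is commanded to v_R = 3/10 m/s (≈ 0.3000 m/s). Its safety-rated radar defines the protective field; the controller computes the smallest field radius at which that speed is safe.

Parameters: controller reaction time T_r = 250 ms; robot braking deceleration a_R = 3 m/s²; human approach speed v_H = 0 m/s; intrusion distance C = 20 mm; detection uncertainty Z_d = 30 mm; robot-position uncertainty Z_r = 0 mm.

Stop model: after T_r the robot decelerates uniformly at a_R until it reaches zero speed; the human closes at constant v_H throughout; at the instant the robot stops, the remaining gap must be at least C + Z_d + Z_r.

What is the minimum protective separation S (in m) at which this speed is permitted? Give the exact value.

S_min = 7/50 m = 0.1400 m

T_s = v_R/a_R = (3/10)/3 = 0.1000 s
robot covers v_R·T_r = 0.3000·0.2500 = 0.0750 m before braking
robot covers 0.3000·0.1000 − ½·3.0000·0.1000² = 0.0150 m while stopping
human closes 0.0000·0.3500 = 0.0000 m
margins: 0.0200+0.0300+0.0000 = 0.0500 m
S_min ≈ 0.0750+0.0150+0.0000+0.0500  ⇒  S_min = 7/50 m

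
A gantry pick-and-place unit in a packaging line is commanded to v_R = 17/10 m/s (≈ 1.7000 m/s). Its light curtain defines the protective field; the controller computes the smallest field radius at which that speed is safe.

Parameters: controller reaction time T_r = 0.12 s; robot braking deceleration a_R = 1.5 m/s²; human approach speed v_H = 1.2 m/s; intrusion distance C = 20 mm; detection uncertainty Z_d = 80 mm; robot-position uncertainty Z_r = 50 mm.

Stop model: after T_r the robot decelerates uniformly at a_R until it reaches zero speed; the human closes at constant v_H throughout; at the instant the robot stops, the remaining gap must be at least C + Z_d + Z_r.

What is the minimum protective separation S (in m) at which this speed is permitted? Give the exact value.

stop time T_s = (17/10)/(3/2) = 1.1333 s
robot in T_r: 1.7000·0.1200 = 0.2040 m
braking distance = 1.7000²/(2·1.5000) = 0.9633 m
human closes 1.2000·1.2533 = 1.5040 m
residual clearance needed = 0.0200+0.0800+0.0500 = 0.1500 m
S_min ≈ 0.2040+0.9633+1.5040+0.1500  ⇒  S_min = 1058/375 m

S_min = 1058/375 m = 2.8213 m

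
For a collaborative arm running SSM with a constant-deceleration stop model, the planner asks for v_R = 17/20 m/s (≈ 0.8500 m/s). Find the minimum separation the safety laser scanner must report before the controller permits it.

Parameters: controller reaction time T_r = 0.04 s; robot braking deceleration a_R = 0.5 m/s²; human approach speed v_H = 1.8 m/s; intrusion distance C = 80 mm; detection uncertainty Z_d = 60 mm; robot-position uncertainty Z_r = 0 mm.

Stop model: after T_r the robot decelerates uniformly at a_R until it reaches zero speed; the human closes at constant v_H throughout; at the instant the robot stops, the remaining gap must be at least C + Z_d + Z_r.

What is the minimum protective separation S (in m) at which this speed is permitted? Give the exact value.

S_min = 8057/2000 m = 4.0285 m

braking lasts T_s = (17/20)/(1/2) = 1.7000 s
reaction-phase robot travel = 0.8500·0.0400 = 0.0340 m
braking distance = 0.8500²/(2·0.5000) = 0.7225 m
person approaches 1.8000·(0.0400+1.7000) = 3.1320 m
C+Z_d+Z_r = 0.0800+0.0600+0.0000 = 0.1400 m
S_min ≈ 0.0340+0.7225+3.1320+0.1400  ⇒  S_min = 8057/2000 m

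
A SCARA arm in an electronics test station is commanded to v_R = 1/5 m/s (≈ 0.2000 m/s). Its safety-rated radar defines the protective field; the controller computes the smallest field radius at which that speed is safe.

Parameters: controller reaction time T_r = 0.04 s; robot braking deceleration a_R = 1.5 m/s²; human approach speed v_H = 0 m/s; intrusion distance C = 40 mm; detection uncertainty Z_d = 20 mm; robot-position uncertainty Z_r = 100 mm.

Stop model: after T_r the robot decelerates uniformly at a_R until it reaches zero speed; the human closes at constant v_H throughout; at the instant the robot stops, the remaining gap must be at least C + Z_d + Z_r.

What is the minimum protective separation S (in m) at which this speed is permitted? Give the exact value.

T_s = v_R/a_R = (1/5)/(3/2) = 0.1333 s
robot covers v_R·T_r = 0.2000·0.0400 = 0.0080 m before braking
braking distance = 0.2000²/(2·1.5000) = 0.0133 m
person approaches 0.0000·(0.0400+0.1333) = 0.0000 m
margins: 0.0400+0.0200+0.1000 = 0.1600 m
S_min ≈ 0.0080+0.0133+0.0000+0.1600  ⇒  S_min = 68/375 m

S_min = 68/375 m = 0.1813 m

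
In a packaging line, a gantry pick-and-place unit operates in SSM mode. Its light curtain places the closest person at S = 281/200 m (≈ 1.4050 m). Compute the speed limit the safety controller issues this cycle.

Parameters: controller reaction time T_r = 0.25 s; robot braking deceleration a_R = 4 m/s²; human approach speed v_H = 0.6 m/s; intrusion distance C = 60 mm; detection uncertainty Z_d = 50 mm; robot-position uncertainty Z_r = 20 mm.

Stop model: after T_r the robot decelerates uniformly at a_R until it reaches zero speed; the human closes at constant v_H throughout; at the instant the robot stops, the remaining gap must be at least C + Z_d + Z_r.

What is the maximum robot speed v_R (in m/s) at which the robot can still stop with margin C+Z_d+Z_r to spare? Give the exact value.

v_R_max = 9/5 m/s = 1.8000 m/s

at the boundary: (1/8)·v² + (2/5)·v + (-9/8) = 0
  disc = (2/5)² − 4·(1/8)·(-9/8) = 289/400 ; √disc = 17/20
  v_R = (−(2/5) + 17/20) / (2·(1/8)) = 9/5 m/s
check:
braking lasts T_s = (9/5)/4 = 0.4500 s
robot in T_r: 1.8000·0.2500 = 0.4500 m
braking distance = 1.8000²/(2·4.0000) = 0.4050 m
human over T_r+T_s: 0.6000·(0.2500+0.4500) = 0.4200 m
residual clearance needed = 0.0600+0.0500+0.0200 = 0.1300 m
sum ≈ 0.4500+0.4050+0.4200+0.1300 ≈ 1.4050 m = S ✓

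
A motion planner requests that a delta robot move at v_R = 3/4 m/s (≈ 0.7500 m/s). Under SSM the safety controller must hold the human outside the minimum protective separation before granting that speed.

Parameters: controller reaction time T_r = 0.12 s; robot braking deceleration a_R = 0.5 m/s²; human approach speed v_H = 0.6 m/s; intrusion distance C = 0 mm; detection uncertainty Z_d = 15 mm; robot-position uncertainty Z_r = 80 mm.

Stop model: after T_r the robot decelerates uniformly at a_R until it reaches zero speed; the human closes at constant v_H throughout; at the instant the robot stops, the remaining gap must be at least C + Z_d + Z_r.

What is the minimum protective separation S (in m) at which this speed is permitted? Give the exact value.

braking lasts T_s = (3/4)/(1/2) = 1.5000 s
robot covers v_R·T_r = 0.7500·0.1200 = 0.0900 m before braking
robot under decel: 0.7500²/(2·0.5000) = 0.5625 m
human over T_r+T_s: 0.6000·(0.1200+1.5000) = 0.9720 m
residual clearance needed = 0.0000+0.0150+0.0800 = 0.0950 m
S_min ≈ 0.0900+0.5625+0.9720+0.0950  ⇒  S_min = 3439/2000 m

S_min = 3439/2000 m = 1.7195 m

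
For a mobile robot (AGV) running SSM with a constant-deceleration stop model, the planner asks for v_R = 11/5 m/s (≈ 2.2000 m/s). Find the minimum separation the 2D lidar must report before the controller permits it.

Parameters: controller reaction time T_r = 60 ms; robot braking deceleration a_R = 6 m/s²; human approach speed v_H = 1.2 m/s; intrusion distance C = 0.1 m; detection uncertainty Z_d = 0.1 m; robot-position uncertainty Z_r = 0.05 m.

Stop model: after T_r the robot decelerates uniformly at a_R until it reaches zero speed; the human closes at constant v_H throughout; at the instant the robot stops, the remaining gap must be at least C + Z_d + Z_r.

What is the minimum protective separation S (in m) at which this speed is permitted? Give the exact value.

stop time T_s = (11/5)/6 = 0.3667 s
reaction-phase robot travel = 2.2000·0.0600 = 0.1320 m
braking distance = 2.2000²/(2·6.0000) = 0.4033 m
person approaches 1.2000·(0.0600+0.3667) = 0.5120 m
margins: 0.1000+0.1000+0.0500 = 0.2500 m
S_min ≈ 0.1320+0.4033+0.5120+0.2500  ⇒  S_min = 973/750 m

S_min = 973/750 m = 1.2973 m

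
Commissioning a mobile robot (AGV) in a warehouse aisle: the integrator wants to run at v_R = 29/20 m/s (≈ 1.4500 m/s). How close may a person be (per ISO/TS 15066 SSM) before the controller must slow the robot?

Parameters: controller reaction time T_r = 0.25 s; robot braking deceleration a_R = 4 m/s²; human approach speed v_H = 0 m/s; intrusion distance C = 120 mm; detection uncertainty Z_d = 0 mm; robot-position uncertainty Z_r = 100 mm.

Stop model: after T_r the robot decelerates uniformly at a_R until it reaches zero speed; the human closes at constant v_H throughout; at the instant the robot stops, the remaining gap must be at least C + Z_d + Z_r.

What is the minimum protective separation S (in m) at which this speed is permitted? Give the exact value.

S_min = 541/640 m = 0.8453 m

stop time T_s = (29/20)/4 = 0.3625 s
robot in T_r: 1.4500·0.2500 = 0.3625 m
robot covers 1.4500·0.3625 − ½·4.0000·0.3625² = 0.2628 m while stopping
human closes 0.0000·0.6125 = 0.0000 m
C+Z_d+Z_r = 0.1200+0.0000+0.1000 = 0.2200 m
S_min ≈ 0.3625+0.2628+0.0000+0.2200  ⇒  S_min = 541/640 m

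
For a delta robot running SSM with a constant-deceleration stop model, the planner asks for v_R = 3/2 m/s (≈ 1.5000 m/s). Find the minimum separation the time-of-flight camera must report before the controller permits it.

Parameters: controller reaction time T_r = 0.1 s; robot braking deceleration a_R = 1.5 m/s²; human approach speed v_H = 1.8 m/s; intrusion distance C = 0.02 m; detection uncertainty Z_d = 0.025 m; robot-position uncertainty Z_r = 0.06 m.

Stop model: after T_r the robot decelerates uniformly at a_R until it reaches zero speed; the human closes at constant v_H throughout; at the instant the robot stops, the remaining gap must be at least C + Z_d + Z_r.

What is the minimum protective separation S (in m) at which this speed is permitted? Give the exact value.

S_min = 597/200 m = 2.9850 m

stop time T_s = (3/2)/(3/2) = 1.0000 s
robot in T_r: 1.5000·0.1000 = 0.1500 m
robot under decel: 1.5000²/(2·1.5000) = 0.7500 m
human over T_r+T_s: 1.8000·(0.1000+1.0000) = 1.9800 m
margins: 0.0200+0.0250+0.0600 = 0.1050 m
S_min ≈ 0.1500+0.7500+1.9800+0.1050  ⇒  S_min = 597/200 m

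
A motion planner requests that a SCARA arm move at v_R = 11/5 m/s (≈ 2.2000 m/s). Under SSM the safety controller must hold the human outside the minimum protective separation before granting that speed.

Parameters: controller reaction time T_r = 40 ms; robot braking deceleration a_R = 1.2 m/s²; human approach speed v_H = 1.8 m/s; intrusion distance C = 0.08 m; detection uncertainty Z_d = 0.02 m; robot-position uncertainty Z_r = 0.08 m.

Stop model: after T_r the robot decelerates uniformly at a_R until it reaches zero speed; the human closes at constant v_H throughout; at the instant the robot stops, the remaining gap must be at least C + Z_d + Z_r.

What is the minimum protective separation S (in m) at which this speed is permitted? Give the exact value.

T_s = v_R/a_R = (11/5)/(6/5) = 1.8333 s
robot covers v_R·T_r = 2.2000·0.0400 = 0.0880 m before braking
braking distance = 2.2000²/(2·1.2000) = 2.0167 m
human closes 1.8000·1.8733 = 3.3720 m
C+Z_d+Z_r = 0.0800+0.0200+0.0800 = 0.1800 m
S_min ≈ 0.0880+2.0167+3.3720+0.1800  ⇒  S_min = 1697/300 m

S_min = 1697/300 m = 5.6567 m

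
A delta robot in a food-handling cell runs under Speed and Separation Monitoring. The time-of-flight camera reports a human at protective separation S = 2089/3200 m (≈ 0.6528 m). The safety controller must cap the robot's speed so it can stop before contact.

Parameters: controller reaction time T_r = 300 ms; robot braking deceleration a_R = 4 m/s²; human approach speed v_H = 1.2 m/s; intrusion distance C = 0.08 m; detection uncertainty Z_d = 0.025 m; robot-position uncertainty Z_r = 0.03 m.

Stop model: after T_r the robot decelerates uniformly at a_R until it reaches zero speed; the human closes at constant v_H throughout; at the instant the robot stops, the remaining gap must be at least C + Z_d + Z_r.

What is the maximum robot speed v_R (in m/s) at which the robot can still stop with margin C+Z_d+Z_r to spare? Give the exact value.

quadratic (1/8)·v² + (3/5)·v + (-101/640) = 0
  disc = (3/5)² − 4·(1/8)·(-101/640) = 2809/6400 ; √disc = 53/80
  v_R = (−(3/5) + 53/80) / (2·(1/8)) = 1/4 m/s
check:
T_s = v_R/a_R = (1/4)/4 = 0.0625 s
robot covers v_R·T_r = 0.2500·0.3000 = 0.0750 m before braking
robot under decel: 0.2500²/(2·4.0000) = 0.0078 m
person approaches 1.2000·(0.3000+0.0625) = 0.4350 m
margins: 0.0800+0.0250+0.0300 = 0.1350 m
sum ≈ 0.0750+0.0078+0.4350+0.1350 ≈ 0.6528 m = S ✓

v_R_max = 1/4 m/s = 0.2500 m/s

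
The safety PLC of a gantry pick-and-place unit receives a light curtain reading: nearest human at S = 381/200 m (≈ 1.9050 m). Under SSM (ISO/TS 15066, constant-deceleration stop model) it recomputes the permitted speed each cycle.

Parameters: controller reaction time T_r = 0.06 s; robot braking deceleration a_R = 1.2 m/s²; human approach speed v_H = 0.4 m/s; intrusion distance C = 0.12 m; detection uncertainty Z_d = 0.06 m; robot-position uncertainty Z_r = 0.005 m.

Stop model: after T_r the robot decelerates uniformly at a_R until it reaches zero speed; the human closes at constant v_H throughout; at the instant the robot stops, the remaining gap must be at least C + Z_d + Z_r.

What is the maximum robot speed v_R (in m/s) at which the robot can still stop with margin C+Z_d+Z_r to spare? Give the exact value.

v_R_max = 8/5 m/s = 1.6000 m/s

collect terms ⇒ (5/12)·v_R² + (59/150)·v_R + (-212/125) = 0
  disc = (59/150)² − 4·(5/12)·(-212/125) = 67081/22500 ; √disc = 259/150
  v_R = (−(59/150) + 259/150) / (2·(5/12)) = 8/5 m/s
check:
stop time T_s = (8/5)/(6/5) = 1.3333 s
robot in T_r: 1.6000·0.0600 = 0.0960 m
robot under decel: 1.6000²/(2·1.2000) = 1.0667 m
human over T_r+T_s: 0.4000·(0.0600+1.3333) = 0.5573 m
margins: 0.1200+0.0600+0.0050 = 0.1850 m
sum ≈ 0.0960+1.0667+0.5573+0.1850 ≈ 1.9050 m = S ✓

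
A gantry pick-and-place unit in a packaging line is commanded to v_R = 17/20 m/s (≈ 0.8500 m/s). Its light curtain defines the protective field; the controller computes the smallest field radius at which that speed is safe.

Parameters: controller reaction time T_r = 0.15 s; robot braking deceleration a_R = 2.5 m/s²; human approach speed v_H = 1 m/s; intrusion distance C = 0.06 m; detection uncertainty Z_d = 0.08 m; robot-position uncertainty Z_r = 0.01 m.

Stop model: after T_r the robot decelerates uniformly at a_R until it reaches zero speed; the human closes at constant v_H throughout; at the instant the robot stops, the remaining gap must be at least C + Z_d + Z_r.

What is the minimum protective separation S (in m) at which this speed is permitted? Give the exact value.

T_s = v_R/a_R = (17/20)/(5/2) = 0.3400 s
reaction-phase robot travel = 0.8500·0.1500 = 0.1275 m
braking distance = 0.8500²/(2·2.5000) = 0.1445 m
person approaches 1.0000·(0.1500+0.3400) = 0.4900 m
C+Z_d+Z_r = 0.0600+0.0800+0.0100 = 0.1500 m
S_min ≈ 0.1275+0.1445+0.4900+0.1500  ⇒  S_min = 114/125 m

S_min = 114/125 m = 0.9120 m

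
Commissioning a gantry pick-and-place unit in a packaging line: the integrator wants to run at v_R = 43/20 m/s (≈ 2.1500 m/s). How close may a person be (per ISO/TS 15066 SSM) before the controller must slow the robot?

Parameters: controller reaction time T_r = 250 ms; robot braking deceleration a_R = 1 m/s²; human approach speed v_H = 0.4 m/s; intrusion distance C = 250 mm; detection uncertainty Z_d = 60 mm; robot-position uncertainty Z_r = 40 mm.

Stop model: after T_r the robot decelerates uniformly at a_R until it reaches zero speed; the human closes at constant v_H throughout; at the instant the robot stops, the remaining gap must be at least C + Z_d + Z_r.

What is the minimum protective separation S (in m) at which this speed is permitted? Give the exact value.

S_min = 3327/800 m = 4.1588 m

T_s = v_R/a_R = (43/20)/1 = 2.1500 s
robot covers v_R·T_r = 2.1500·0.2500 = 0.5375 m before braking
robot under decel: 2.1500²/(2·1.0000) = 2.3112 m
human over T_r+T_s: 0.4000·(0.2500+2.1500) = 0.9600 m
C+Z_d+Z_r = 0.2500+0.0600+0.0400 = 0.3500 m
S_min ≈ 0.5375+2.3112+0.9600+0.3500  ⇒  S_min = 3327/800 m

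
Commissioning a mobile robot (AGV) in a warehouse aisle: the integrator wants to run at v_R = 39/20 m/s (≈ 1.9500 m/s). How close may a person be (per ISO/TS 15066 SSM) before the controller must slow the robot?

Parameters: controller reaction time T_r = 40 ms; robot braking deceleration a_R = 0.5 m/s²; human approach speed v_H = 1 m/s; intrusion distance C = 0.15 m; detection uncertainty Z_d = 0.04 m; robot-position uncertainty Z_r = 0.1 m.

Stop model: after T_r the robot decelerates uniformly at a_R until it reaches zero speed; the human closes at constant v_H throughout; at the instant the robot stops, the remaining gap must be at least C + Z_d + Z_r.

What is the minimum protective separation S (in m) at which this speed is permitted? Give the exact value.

S_min = 16221/2000 m = 8.1105 m

T_s = v_R/a_R = (39/20)/(1/2) = 3.9000 s
robot covers v_R·T_r = 1.9500·0.0400 = 0.0780 m before braking
braking distance = 1.9500²/(2·0.5000) = 3.8025 m
human closes 1.0000·3.9400 = 3.9400 m
C+Z_d+Z_r = 0.1500+0.0400+0.1000 = 0.2900 m
S_min ≈ 0.0780+3.8025+3.9400+0.2900  ⇒  S_min = 16221/2000 m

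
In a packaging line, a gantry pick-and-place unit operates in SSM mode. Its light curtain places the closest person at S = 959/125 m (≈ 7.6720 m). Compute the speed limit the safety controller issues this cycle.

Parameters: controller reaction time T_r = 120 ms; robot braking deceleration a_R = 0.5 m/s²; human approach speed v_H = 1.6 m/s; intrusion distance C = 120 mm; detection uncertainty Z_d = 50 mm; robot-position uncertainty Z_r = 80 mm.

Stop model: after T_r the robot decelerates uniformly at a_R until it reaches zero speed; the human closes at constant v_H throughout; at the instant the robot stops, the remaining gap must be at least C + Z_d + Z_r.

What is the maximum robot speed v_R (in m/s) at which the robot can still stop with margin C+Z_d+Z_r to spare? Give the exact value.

v_R_max = 3/2 m/s = 1.5000 m/s

collect terms ⇒ (1)·v_R² + (83/25)·v_R + (-723/100) = 0
  disc = (83/25)² − 4·(1)·(-723/100) = 24964/625 ; √disc = 158/25
  v_R = (−(83/25) + 158/25) / (2·(1)) = 3/2 m/s
check:
braking lasts T_s = (3/2)/(1/2) = 3.0000 s
robot in T_r: 1.5000·0.1200 = 0.1800 m
robot covers 1.5000·3.0000 − ½·0.5000·3.0000² = 2.2500 m while stopping
human closes 1.6000·3.1200 = 4.9920 m
C+Z_d+Z_r = 0.1200+0.0500+0.0800 = 0.2500 m
sum ≈ 0.1800+2.2500+4.9920+0.2500 ≈ 7.6720 m = S ✓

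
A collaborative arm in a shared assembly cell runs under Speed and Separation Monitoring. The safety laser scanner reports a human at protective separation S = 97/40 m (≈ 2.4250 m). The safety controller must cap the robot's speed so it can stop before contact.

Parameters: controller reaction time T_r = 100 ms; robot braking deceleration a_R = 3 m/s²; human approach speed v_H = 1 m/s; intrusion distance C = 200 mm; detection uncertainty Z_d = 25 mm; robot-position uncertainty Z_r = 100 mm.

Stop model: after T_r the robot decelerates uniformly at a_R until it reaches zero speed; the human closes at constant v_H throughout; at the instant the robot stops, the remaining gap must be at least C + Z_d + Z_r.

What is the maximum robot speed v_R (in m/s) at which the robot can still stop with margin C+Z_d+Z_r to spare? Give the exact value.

v_R_max = 12/5 m/s = 2.4000 m/s

quadratic (1/6)·v² + (13/30)·v + (-2) = 0
  disc = (13/30)² − 4·(1/6)·(-2) = 1369/900 ; √disc = 37/30
  v_R = (−(13/30) + 37/30) / (2·(1/6)) = 12/5 m/s
check:
stop time T_s = (12/5)/3 = 0.8000 s
reaction-phase robot travel = 2.4000·0.1000 = 0.2400 m
robot under decel: 2.4000²/(2·3.0000) = 0.9600 m
person approaches 1.0000·(0.1000+0.8000) = 0.9000 m
residual clearance needed = 0.2000+0.0250+0.1000 = 0.3250 m
sum ≈ 0.2400+0.9600+0.9000+0.3250 ≈ 2.4250 m = S ✓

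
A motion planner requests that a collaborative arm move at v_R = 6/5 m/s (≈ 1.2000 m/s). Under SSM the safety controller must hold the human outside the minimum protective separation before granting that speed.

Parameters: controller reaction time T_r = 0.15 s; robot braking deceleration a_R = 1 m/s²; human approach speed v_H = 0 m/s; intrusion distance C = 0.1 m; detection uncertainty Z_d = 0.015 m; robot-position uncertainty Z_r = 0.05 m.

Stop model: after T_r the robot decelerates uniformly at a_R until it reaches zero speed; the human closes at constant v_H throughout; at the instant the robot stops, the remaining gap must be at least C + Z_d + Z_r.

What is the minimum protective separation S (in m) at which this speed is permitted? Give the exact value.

braking lasts T_s = (6/5)/1 = 1.2000 s
robot covers v_R·T_r = 1.2000·0.1500 = 0.1800 m before braking
robot covers 1.2000·1.2000 − ½·1.0000·1.2000² = 0.7200 m while stopping
person approaches 0.0000·(0.1500+1.2000) = 0.0000 m
residual clearance needed = 0.1000+0.0150+0.0500 = 0.1650 m
S_min ≈ 0.1800+0.7200+0.0000+0.1650  ⇒  S_min = 213/200 m

S_min = 213/200 m = 1.0650 m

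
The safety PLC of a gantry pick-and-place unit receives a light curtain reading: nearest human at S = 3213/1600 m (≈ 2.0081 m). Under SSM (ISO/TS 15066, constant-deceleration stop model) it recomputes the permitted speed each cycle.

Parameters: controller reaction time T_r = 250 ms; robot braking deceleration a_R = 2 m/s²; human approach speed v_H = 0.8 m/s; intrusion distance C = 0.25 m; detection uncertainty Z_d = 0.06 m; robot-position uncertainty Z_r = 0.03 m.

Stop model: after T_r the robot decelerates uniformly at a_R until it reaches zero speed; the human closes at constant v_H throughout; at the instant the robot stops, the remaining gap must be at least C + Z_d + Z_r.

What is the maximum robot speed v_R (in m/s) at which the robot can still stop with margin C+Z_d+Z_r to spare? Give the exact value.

at the boundary: (1/4)·v² + (13/20)·v + (-2349/1600) = 0
  disc = (13/20)² − 4·(1/4)·(-2349/1600) = 121/64 ; √disc = 11/8
  v_R = (−(13/20) + 11/8) / (2·(1/4)) = 29/20 m/s
check:
T_s = v_R/a_R = (29/20)/2 = 0.7250 s
robot covers v_R·T_r = 1.4500·0.2500 = 0.3625 m before braking
robot covers 1.4500·0.7250 − ½·2.0000·0.7250² = 0.5256 m while stopping
person approaches 0.8000·(0.2500+0.7250) = 0.7800 m
residual clearance needed = 0.2500+0.0600+0.0300 = 0.3400 m
sum ≈ 0.3625+0.5256+0.7800+0.3400 ≈ 2.0081 m = S ✓

v_R_max = 29/20 m/s = 1.4500 m/s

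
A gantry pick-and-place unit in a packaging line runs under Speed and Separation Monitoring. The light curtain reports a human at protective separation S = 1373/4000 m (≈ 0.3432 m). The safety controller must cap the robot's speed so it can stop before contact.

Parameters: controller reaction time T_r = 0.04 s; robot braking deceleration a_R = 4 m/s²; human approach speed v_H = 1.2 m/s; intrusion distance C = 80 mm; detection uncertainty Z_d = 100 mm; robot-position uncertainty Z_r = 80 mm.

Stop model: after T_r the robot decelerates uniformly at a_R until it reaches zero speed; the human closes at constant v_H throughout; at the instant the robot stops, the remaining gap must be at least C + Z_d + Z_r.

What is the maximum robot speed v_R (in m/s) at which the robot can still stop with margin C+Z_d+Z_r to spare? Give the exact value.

collect terms ⇒ (1/8)·v_R² + (17/50)·v_R + (-141/4000) = 0
  disc = (17/50)² − 4·(1/8)·(-141/4000) = 5329/40000 ; √disc = 73/200
  v_R = (−(17/50) + 73/200) / (2·(1/8)) = 1/10 m/s
check:
braking lasts T_s = (1/10)/4 = 0.0250 s
robot covers v_R·T_r = 0.1000·0.0400 = 0.0040 m before braking
braking distance = 0.1000²/(2·4.0000) = 0.0013 m
human closes 1.2000·0.0650 = 0.0780 m
C+Z_d+Z_r = 0.0800+0.1000+0.0800 = 0.2600 m
sum ≈ 0.0040+0.0013+0.0780+0.2600 ≈ 0.3432 m = S ✓

v_R_max = 1/10 m/s = 0.1000 m/s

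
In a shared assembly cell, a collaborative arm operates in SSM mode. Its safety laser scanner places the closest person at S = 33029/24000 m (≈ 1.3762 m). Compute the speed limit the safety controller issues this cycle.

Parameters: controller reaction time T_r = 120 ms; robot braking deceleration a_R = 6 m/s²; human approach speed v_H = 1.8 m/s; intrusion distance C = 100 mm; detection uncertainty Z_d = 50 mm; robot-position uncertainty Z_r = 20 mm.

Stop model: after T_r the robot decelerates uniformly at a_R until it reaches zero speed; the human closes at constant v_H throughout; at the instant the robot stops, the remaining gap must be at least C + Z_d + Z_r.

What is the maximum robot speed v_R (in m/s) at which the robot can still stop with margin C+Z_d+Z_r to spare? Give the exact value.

quadratic (1/12)·v² + (21/50)·v + (-4753/4800) = 0
  disc = (21/50)² − 4·(1/12)·(-4753/4800) = 182329/360000 ; √disc = 427/600
  v_R = (−(21/50) + 427/600) / (2·(1/12)) = 7/4 m/s
check:
braking lasts T_s = (7/4)/6 = 0.2917 s
robot in T_r: 1.7500·0.1200 = 0.2100 m
braking distance = 1.7500²/(2·6.0000) = 0.2552 m
person approaches 1.8000·(0.1200+0.2917) = 0.7410 m
margins: 0.1000+0.0500+0.0200 = 0.1700 m
sum ≈ 0.2100+0.2552+0.7410+0.1700 ≈ 1.3762 m = S ✓

v_R_max = 7/4 m/s = 1.7500 m/s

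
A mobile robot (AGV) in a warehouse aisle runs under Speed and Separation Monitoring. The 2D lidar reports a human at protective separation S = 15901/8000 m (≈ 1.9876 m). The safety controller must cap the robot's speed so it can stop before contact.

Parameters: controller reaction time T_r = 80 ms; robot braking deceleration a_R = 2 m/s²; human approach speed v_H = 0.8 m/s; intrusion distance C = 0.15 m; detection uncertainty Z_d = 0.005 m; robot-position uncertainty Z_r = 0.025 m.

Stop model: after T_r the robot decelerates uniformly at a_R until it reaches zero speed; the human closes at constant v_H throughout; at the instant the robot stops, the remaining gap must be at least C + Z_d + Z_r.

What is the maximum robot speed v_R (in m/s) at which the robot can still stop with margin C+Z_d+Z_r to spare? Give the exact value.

v_R_max = 37/20 m/s = 1.8500 m/s

quadratic (1/4)·v² + (12/25)·v + (-13949/8000) = 0
  disc = (12/25)² − 4·(1/4)·(-13949/8000) = 78961/40000 ; √disc = 281/200
  v_R = (−(12/25) + 281/200) / (2·(1/4)) = 37/20 m/s
check:
stop time T_s = (37/20)/2 = 0.9250 s
robot covers v_R·T_r = 1.8500·0.0800 = 0.1480 m before braking
robot under decel: 1.8500²/(2·2.0000) = 0.8556 m
human over T_r+T_s: 0.8000·(0.0800+0.9250) = 0.8040 m
margins: 0.1500+0.0050+0.0250 = 0.1800 m
sum ≈ 0.1480+0.8556+0.8040+0.1800 ≈ 1.9876 m = S ✓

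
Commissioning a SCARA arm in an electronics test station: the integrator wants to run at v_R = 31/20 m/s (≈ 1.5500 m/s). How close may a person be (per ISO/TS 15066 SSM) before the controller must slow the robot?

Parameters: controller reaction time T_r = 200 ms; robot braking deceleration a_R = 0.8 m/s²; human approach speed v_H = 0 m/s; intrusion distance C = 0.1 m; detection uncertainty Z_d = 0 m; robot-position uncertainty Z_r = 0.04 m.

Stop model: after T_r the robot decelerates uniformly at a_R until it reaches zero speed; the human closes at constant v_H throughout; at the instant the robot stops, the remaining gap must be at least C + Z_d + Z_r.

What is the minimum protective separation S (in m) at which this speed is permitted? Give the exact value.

T_s = v_R/a_R = (31/20)/(4/5) = 1.9375 s
robot covers v_R·T_r = 1.5500·0.2000 = 0.3100 m before braking
braking distance = 1.5500²/(2·0.8000) = 1.5016 m
human over T_r+T_s: 0.0000·(0.2000+1.9375) = 0.0000 m
residual clearance needed = 0.1000+0.0000+0.0400 = 0.1400 m
S_min ≈ 0.3100+1.5016+0.0000+0.1400  ⇒  S_min = 1249/640 m

S_min = 1249/640 m = 1.9516 m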